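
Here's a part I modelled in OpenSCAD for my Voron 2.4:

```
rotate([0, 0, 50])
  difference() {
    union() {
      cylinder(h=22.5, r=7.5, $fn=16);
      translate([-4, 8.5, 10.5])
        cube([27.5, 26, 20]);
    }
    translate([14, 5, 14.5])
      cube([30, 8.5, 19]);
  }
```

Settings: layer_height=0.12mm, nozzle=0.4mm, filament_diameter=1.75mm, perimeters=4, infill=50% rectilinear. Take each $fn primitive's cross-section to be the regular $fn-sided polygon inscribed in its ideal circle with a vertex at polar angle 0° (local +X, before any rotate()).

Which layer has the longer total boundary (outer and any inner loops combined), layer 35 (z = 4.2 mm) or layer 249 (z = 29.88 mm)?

layer 249 (z = 29.88 mm)

Layer 35 (z = 4.2): the r=7.5 cylinder contributes a regular 16-gon of circumradius 7.5 (perimeter = 2·16·7.500·sin(180°/16) = 46.82 mm); the cube at (-4, 8.5) is not intersected at this z (z outside [10.5, 30.5]); Combining (union): only the r=7.5 cylinder is present, so the union is just that shape — boundary = 46.82 mm; the cube at (14, 5) is absent (z outside [14.5, 33.5]); Subtracting the remaining from the first: none of the subtracted shapes is present at this height, so the result so far is unchanged — boundary = 46.82 mm; (rotated 50° about Z; rotation is an isometry so areas/perimeters/island counts are preserved). So its perimeter = 46.82 mm. Layer 249 (z = 29.88): the cylinder does not reach this height (z outside [0, 22.5]); the 27.5×26 cube at (-4, 8.5) contributes its full rectangle (perimeter 107.00 mm); Combining (union): only the 27.5×26 cube at (-4, 8.5) is present, so the union is just that shape — boundary = 107.00 mm; the cube at (14, 5) is present — its section is the full 30×8.5 rectangle (perimeter 77.00 mm); After the difference (first − rest): starting from that combined region, the 30×8.5 cube at (14, 5) partially overlaps it — only the 47.50 mm² overlap (of its 255.00 mm²) is removed, clipping the outline — boundary = 107.00 mm; (whole slice rotated 50° about Z — lengths, areas and connectivity unchanged). So its perimeter = 107.00 mm. Layer 249 is larger (107.00 vs 46.82 mm).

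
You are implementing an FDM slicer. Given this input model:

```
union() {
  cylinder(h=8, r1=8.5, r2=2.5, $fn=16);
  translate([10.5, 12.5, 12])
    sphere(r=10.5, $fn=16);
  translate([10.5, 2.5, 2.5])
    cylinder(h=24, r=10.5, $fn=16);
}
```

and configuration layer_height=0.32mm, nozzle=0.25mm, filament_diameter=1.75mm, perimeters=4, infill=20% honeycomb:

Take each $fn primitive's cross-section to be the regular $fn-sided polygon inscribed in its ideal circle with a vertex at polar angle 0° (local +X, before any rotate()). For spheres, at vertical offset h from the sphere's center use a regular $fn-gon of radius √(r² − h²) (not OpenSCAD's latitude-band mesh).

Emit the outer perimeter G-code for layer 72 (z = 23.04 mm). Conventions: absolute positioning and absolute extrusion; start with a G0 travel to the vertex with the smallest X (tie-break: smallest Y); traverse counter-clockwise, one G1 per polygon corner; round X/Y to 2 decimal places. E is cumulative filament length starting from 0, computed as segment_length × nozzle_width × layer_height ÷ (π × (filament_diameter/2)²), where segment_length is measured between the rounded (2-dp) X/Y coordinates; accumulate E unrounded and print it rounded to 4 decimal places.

G0 X0.00 Y2.50 Z23.04
G1 X0.80 Y-1.52 E0.1363
G1 X3.08 Y-4.92 E0.2725
G1 X6.48 Y-7.20 E0.4086
G1 X10.50 Y-8.00 E0.5450
G1 X14.52 Y-7.20 E0.6813
G1 X17.92 Y-4.92 E0.8175
G1 X20.20 Y-1.52 E0.9536
G1 X21.00 Y2.50 E1.0899
G1 X20.20 Y6.52 E1.2263
G1 X17.92 Y9.92 E1.3624
G1 X14.52 Y12.20 E1.4986
G1 X10.50 Y13.00 E1.6349
G1 X6.48 Y12.20 E1.7712
G1 X3.08 Y9.92 E1.9074
G1 X0.80 Y6.52 E2.0436
G1 X0.00 Y2.50 E2.1799

At z = 23.04 mm: the cone is not intersected at this z (z outside [0, 8]); the sphere at (10.5, 12.5) does not reach this height (|z−center|=11.040 > r=10.5); the r=10.5 cylinder at (10.5, 2.5) contributes a regular 16-gon of circumradius 10.5; Combining (union): only the r=10.5 cylinder at (10.5, 2.5) is present, so the union is just that shape — 1 connected region. The outline is a single polygon with 16 vertices. Extrusion per mm of travel: 0.25 × 0.32 / (π × 0.875²) = 0.033260. Accumulating E over each segment gives final E = 2.1799.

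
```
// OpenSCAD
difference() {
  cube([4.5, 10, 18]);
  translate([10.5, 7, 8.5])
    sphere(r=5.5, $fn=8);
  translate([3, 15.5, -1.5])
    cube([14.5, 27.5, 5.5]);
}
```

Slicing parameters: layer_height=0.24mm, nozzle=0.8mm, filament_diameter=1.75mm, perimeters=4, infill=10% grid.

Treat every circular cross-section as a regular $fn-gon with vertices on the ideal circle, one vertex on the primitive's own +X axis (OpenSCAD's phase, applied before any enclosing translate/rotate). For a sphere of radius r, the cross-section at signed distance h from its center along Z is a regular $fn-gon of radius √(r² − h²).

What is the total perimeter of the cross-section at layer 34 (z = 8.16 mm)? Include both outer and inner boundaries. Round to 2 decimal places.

29.00 mm

At z = 8.16 mm: the 4.5×10 cube contributes its full rectangle (perimeter 29.00 mm); the r=5.5 sphere at (10.5, 7) contributes a regular 8-gon of circumradius √(5.5²−0.34²) = 5.489 (perimeter = 2·8·5.489·sin(180°/8) = 33.61 mm); the cube at (3, 15.5) does not reach this height (z outside [-1.5, 4]); Taking the first minus the rest: starting from the 4.5×10 cube, the r=5.5 sphere at (10.5, 7) misses the remaining region (no effect) — boundary = 29.00 mm. Overall, the cross-section is a single solid region. Total boundary length (outer) = 29.00 mm.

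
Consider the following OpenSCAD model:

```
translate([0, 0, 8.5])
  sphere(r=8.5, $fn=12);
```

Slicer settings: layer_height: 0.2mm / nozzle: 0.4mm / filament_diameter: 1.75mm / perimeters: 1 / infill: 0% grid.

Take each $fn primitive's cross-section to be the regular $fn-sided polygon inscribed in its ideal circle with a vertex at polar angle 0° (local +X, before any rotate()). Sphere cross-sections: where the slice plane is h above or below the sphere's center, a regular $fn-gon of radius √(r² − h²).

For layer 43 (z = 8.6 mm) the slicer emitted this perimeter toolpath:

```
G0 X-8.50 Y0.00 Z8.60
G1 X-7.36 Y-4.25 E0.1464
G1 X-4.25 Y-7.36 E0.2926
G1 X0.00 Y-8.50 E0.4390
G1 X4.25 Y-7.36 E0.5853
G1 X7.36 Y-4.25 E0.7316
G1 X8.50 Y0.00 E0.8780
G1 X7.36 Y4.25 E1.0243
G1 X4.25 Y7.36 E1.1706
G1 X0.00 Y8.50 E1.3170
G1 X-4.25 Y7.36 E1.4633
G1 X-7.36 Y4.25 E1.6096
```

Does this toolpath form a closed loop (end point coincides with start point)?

Start point (G0): (-8.50, 0.00). End point (last G1): the path does not return to the start — open.

no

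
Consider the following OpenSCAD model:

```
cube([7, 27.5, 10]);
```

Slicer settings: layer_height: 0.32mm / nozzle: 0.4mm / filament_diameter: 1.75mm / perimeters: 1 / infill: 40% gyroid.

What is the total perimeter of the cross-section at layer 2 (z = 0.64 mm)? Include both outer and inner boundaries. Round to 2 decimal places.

At z = 0.64 mm: the cube is present — its section is the full 7×27.5 rectangle (perimeter 69.00 mm). Overall, the cross-section is a single solid region. Total boundary length (outer) = 69.00 mm.

69.00 mm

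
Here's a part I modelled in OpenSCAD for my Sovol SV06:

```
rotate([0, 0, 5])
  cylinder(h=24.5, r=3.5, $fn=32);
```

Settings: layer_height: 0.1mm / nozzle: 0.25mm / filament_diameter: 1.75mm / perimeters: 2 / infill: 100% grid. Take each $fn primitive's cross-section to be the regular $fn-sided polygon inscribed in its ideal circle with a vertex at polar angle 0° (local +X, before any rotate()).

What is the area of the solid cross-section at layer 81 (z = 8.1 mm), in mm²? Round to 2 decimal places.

38.24 mm²

At z = 8.1 mm: the cylinder: section is a regular 32-gon, circumradius r=3.5 (area = (32/2)·3.500²·sin(360°/32) = 38.24 mm²); (rotated 5° about Z; rotation is an isometry so areas/perimeters/island counts are preserved). Overall, the cross-section is a single solid region. Net area = 38.24 mm².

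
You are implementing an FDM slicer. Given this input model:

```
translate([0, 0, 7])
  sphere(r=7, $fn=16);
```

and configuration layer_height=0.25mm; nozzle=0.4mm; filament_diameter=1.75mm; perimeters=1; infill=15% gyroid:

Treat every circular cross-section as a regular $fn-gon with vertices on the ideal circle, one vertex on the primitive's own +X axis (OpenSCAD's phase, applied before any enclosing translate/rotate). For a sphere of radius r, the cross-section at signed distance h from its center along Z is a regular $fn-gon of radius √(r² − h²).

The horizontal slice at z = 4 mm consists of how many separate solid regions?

1

At z = 4 mm: the r=7 sphere slices to a regular 16-gon of circumradius 6.325 (√(r²−h²) with h=3 from center). The result has 1 disconnected region.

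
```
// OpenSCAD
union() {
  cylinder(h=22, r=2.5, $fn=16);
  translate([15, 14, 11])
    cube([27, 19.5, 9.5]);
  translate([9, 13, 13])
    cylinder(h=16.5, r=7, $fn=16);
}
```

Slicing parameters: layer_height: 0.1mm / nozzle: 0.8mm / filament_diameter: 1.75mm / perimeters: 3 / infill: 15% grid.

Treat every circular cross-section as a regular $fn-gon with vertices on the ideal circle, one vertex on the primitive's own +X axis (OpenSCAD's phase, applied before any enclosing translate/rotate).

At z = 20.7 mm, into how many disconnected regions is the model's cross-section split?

At z = 20.7 mm: the cylinder: section is a regular 16-gon, circumradius r=2.5; the cube at (15, 14) does not reach this height (z outside [11, 20.5]); the cylinder at (9, 13): section is a regular 16-gon, circumradius r=7; Combining (union): the 2 present regions are separate (no shared area or edge), so areas and boundary lengths simply add and each stays a separate island — 2 connected regions. The result has 2 disconnected regions.

2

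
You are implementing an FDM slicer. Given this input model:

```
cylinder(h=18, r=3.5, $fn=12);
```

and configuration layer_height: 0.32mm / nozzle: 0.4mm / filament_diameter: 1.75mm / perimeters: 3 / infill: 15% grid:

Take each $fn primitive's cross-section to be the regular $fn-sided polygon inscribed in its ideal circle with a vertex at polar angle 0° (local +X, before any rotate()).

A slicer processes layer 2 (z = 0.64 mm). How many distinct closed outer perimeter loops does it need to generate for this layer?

1

At z = 0.64 mm: the cylinder: section is a regular 12-gon, circumradius r=3.5. The result has 1 disconnected region.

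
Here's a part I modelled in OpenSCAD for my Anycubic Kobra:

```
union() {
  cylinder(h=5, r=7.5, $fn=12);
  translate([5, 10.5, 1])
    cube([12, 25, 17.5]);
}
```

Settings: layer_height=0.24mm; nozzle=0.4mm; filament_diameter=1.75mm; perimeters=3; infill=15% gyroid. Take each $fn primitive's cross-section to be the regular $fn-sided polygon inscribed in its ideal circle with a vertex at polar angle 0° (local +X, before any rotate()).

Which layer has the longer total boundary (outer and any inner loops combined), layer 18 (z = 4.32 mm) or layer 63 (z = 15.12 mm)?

Layer 18 (z = 4.32): the r=7.5 cylinder gives a regular 12-gon of circumradius 7.5 (constant along its height) (perimeter = 2·12·7.500·sin(180°/12) = 46.59 mm); the cube at (5, 10.5) (footprint 12×25) is included at this height (perimeter 74.00 mm); Combining (union): the 2 present regions are separate (no shared area or edge), so areas and boundary lengths simply add and each stays a separate island — boundary = 120.59 mm. So its perimeter = 120.59 mm. Layer 63 (z = 15.12): the cylinder is absent (z outside [0, 5]); the 12×25 cube at (5, 10.5) contributes its full rectangle (perimeter 74.00 mm); Taking the union: only the 12×25 cube at (5, 10.5) is present, so the union is just that shape — boundary = 74.00 mm. So its perimeter = 74.00 mm. Layer 18 is larger (120.59 vs 74.00 mm).

layer 18 (z = 4.32 mm)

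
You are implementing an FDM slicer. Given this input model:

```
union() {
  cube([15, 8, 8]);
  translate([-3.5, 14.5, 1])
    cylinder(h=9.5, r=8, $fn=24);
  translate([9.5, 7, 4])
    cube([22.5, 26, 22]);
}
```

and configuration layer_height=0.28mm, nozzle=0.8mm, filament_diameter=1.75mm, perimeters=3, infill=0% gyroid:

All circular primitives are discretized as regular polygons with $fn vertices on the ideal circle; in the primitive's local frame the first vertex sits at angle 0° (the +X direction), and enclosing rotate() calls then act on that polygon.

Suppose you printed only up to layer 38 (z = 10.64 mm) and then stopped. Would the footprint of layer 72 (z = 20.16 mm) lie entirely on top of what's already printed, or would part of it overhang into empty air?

entirely on top

Compare the two slices. At z = 10.64: the cube is absent (z outside [0, 8]); the cylinder at (-3.5, 14.5) does not reach this height (z outside [1, 10.5]); the cube at (9.5, 7) (footprint 22.5×26) is included at this height (area 585.00 mm²); Combining (union): only the 22.5×26 cube at (9.5, 7) is present, so the union is just that shape — area = 585.00 mm². At z = 20.16: the cube does not reach this height (z outside [0, 8]); the cylinder at (-3.5, 14.5) does not reach this height (z outside [1, 10.5]); the cube at (9.5, 7) is present — its section is the full 22.5×26 rectangle (area 585.00 mm²); Merging all regions: only the 22.5×26 cube at (9.5, 7) is present, so the union is just that shape — area = 585.00 mm². Checking containment: the cross-section at z = 20.16 is a subset of the cross-section at z = 10.64.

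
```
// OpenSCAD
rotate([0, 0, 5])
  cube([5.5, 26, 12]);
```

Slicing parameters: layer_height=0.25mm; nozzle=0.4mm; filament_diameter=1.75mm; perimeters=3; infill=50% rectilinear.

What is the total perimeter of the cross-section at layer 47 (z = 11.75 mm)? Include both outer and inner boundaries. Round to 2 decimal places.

63.00 mm

At z = 11.75 mm: the 5.5×26 cube contributes its full rectangle (perimeter 63.00 mm); (rotated 5° about Z; rotation is an isometry so areas/perimeters/island counts are preserved). Overall, the cross-section is a single solid region. Total boundary length (outer) = 63.00 mm.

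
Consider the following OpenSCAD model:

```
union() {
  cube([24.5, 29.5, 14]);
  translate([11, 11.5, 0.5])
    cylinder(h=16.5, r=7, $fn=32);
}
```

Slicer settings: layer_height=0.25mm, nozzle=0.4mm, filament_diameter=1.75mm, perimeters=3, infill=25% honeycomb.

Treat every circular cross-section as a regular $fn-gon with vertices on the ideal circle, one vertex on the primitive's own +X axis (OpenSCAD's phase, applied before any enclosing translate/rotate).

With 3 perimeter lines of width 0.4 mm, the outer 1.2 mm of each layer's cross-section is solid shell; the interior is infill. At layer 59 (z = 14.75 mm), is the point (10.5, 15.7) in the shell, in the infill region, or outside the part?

At z = 14.75 mm: the cube is not intersected at this z (z outside [0, 14]); the r=7 cylinder at (11, 11.5) gives a regular 32-gon of circumradius 7 (constant along its height); Combining (union): only the r=7 cylinder at (11, 11.5) is present, so the union is just that shape — 1 connected region. Overall, the cross-section is a single solid region. The nearest boundary edge runs (11.00, 18.50)→(9.63, 18.37); distance from the point to it = 2.74 mm. The point is inside the cross-section and 2.74 mm from the nearest boundary — more than the 1.2 mm shell width (3 × 0.4), so it's in the infill interior.

infill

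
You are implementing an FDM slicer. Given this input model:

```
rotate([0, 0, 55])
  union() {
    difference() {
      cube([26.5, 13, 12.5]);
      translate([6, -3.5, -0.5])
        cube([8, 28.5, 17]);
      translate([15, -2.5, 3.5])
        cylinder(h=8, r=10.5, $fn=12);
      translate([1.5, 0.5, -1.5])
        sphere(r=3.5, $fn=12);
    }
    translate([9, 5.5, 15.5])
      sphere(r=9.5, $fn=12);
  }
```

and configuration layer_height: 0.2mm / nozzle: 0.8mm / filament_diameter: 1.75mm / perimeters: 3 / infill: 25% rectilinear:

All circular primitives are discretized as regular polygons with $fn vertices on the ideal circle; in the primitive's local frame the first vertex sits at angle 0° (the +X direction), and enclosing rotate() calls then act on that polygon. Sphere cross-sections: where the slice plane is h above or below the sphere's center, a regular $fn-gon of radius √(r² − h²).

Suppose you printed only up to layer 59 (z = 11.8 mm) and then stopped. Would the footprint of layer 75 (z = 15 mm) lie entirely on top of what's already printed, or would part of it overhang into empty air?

part overhangs

Compare the two slices. At z = 11.8: the cube is present — its section is the full 26.5×13 rectangle (area 344.50 mm²); the cube at (6, -3.5) is present — its section is the full 8×28.5 rectangle (area 228.00 mm²); the cylinder at (15, -2.5) does not reach this height (z outside [3.5, 11.5]); the sphere at (1.5, 0.5) is not intersected at this z (|z−center|=13.300 > r=3.5); Subtracting the remaining from the first: starting from the 26.5×13 cube (344.50 mm²), the 8×28.5 cube at (6, -3.5) partially overlaps it — only the 104.00 mm² overlap (of its 228.00 mm²) is removed, clipping the outline — area = 240.50 mm²; the sphere at (9, 5.5): section is a regular 12-gon, circumradius = √(r²−h²) = √(9.5²−3.7²) = 8.750 (area = (12/2)·8.750²·sin(360°/12) = 229.68 mm²); Merging all regions: the regions partially overlap — summed areas 470.18 mm² minus the doubly-counted overlap 92.39 mm² gives 377.79 mm² — area = 377.79 mm²; (rotated 55° about Z; rotation is an isometry so areas/perimeters/island counts are preserved). At z = 15: the cube is not intersected at this z (z outside [0, 12.5]); the 8×28.5 cube at (6, -3.5) contributes its full rectangle (area 228.00 mm²); the cylinder at (15, -2.5) is not intersected at this z (z outside [3.5, 11.5]); the sphere at (1.5, 0.5) does not reach this height (|z−center|=16.500 > r=3.5); Subtracting the remaining from the first: the first operand is absent here, so nothing remains; the r=9.5 sphere at (9, 5.5) contributes a regular 12-gon of circumradius √(9.5²−0.5²) = 9.487 (area = (12/2)·9.487²·sin(360°/12) = 270.00 mm²); Taking the union: only the r=9.5 sphere at (9, 5.5) is present, so the union is just that shape — area = 270.00 mm²; (whole slice rotated 55° about Z — lengths, areas and connectivity unchanged). Checking containment: at z = 15 the cross-section extends beyond the z = 11.8 cross-section by about 20.10 mm².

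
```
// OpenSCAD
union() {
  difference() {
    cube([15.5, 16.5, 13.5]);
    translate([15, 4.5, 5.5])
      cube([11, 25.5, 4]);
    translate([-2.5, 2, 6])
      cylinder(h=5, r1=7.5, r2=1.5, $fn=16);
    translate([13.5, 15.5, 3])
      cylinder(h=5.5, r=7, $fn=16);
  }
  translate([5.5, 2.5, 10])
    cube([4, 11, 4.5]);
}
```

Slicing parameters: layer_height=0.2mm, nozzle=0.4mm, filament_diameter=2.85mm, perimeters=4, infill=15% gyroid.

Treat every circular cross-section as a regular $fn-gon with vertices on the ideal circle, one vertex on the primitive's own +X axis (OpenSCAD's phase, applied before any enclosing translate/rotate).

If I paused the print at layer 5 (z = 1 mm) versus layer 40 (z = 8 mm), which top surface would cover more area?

Layer 5 (z = 1): the cube (footprint 15.5×16.5) is included at this height (area 255.75 mm²); the cube at (15, 4.5) does not reach this height (z outside [5.5, 9.5]); the cone at (-2.5, 2) is not intersected at this z (z outside [6, 11]); the cylinder at (13.5, 15.5) is absent (z outside [3, 8.5]); Subtracting the remaining from the first: none of the subtracted shapes is present at this height, so the 15.5×16.5 cube is unchanged — area = 255.75 mm²; the cube at (5.5, 2.5) is absent (z outside [10, 14.5]); Taking the union: only that combined region is present, so the union is just that shape — area = 255.75 mm². So its area = 255.75 mm². Layer 40 (z = 8): the cube is present — its section is the full 15.5×16.5 rectangle (area 255.75 mm²); the 11×25.5 cube at (15, 4.5) contributes its full rectangle (area 280.50 mm²); the cone at (-2.5, 2) (r1=7.5→r2=1.5) has section circumradius 5.100 here — a regular 16-gon (area = (16/2)·5.100²·sin(360°/16) = 79.63 mm²); the r=7 cylinder at (13.5, 15.5) gives a regular 16-gon of circumradius 7 (constant along its height) (area = (16/2)·7.000²·sin(360°/16) = 150.01 mm²); Taking the first minus the rest: starting from the 15.5×16.5 cube (255.75 mm²), the 11×25.5 cube at (15, 4.5) partially overlaps it — only the 6.00 mm² overlap (of its 280.50 mm²) is removed, clipping the outline; the cone at (-2.5, 2) partially overlaps it — only the 12.65 mm² overlap (of its 79.63 mm²) is removed, clipping the outline; the r=7 cylinder at (13.5, 15.5) partially overlaps it — only the 56.18 mm² overlap (of its 150.01 mm²) is removed, clipping the outline — area = 180.92 mm²; the cube at (5.5, 2.5) does not reach this height (z outside [10, 14.5]); Taking the union: only the result so far is present, so the union is just that shape — area = 180.92 mm². So its area = 180.92 mm². Layer 5 is larger (255.75 vs 180.92 mm²).

layer 5 (z = 1 mm)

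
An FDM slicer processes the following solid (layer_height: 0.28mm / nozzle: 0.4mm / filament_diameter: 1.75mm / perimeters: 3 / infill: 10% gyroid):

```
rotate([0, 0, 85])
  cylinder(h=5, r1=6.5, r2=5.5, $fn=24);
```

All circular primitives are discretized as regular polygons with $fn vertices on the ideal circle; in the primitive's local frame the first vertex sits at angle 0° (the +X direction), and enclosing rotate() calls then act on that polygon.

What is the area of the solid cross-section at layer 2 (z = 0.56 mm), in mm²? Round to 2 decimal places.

126.74 mm²

At z = 0.56 mm: the cone contributes a regular 24-gon of circumradius 6.388 (interpolated between r1=6.5 and r2=5.5 at t=0.112) (area = (24/2)·6.388²·sin(360°/24) = 126.74 mm²); (whole slice rotated 85° about Z — lengths, areas and connectivity unchanged). Overall, the cross-section is a single solid region. Net area = 126.74 mm².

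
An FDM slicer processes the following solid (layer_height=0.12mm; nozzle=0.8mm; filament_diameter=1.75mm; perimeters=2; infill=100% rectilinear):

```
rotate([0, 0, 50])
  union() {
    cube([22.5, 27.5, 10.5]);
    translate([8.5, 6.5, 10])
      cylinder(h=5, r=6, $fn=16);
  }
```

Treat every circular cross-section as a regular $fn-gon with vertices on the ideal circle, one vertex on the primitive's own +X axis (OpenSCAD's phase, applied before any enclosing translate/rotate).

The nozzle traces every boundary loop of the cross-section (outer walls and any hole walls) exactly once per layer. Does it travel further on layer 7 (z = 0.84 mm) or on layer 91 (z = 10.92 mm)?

layer 7 (z = 0.84 mm)

Layer 7 (z = 0.84): the cube is present — its section is the full 22.5×27.5 rectangle (perimeter 100.00 mm); the cylinder at (8.5, 6.5) is absent (z outside [10, 15]); Merging all regions: only the 22.5×27.5 cube is present, so the union is just that shape — boundary = 100.00 mm; (rotated 50° about Z; rotation is an isometry so areas/perimeters/island counts are preserved). So its perimeter = 100.00 mm. Layer 91 (z = 10.92): the cube is not intersected at this z (z outside [0, 10.5]); the r=6 cylinder at (8.5, 6.5) gives a regular 16-gon of circumradius 6 (constant along its height) (perimeter = 2·16·6.000·sin(180°/16) = 37.46 mm); Taking the union: only the r=6 cylinder at (8.5, 6.5) is present, so the union is just that shape — boundary = 37.46 mm; (whole slice rotated 50° about Z — lengths, areas and connectivity unchanged). So its perimeter = 37.46 mm. Layer 7 is larger (100.00 vs 37.46 mm).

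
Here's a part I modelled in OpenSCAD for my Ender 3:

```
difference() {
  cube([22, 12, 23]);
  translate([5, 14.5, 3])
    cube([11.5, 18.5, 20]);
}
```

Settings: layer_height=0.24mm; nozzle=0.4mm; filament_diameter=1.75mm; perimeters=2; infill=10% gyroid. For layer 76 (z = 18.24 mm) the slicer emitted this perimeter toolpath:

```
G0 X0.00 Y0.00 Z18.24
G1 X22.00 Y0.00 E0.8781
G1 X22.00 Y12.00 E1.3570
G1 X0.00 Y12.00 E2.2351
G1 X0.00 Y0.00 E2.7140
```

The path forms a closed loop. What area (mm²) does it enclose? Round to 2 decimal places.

264.00 mm²

Apply the shoelace formula to the sequence of (X, Y) vertices; enclosed area = 264.00 mm².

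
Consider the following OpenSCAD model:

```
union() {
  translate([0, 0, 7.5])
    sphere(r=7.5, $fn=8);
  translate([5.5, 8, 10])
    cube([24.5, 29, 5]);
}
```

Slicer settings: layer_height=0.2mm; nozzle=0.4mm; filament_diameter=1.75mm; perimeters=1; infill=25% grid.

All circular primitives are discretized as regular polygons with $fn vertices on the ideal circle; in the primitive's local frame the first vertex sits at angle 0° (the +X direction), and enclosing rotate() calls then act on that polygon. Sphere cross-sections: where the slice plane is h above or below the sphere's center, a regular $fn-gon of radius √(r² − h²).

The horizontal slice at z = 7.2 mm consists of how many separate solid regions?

At z = 7.2 mm: the r=7.5 sphere slices to a regular 8-gon of circumradius 7.494 (√(r²−h²) with h=0.3 from center); the cube at (5.5, 8) is not intersected at this z (z outside [10, 15]); Combining (union): only the r=7.5 sphere is present, so the union is just that shape — 1 connected region. The result has 1 disconnected region.

1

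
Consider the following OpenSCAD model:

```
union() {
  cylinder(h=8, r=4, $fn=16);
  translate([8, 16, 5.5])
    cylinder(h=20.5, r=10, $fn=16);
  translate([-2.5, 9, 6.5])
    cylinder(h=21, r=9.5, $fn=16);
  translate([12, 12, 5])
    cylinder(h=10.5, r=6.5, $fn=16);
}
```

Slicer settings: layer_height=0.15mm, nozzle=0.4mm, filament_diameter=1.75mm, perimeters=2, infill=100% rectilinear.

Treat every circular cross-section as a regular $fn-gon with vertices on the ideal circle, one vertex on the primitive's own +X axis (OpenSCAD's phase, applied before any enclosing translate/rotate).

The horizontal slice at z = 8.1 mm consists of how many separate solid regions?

1

At z = 8.1 mm: the cylinder is not intersected at this z (z outside [0, 8]); the r=10 cylinder at (8, 16) contributes a regular 16-gon of circumradius 10; the r=9.5 cylinder at (-2.5, 9) gives a regular 16-gon of circumradius 9.5 (constant along its height); the r=6.5 cylinder at (12, 12) gives a regular 16-gon of circumradius 6.5 (constant along its height); Combining (union): the regions partially overlap (shared area 175.32 mm²), so overlapping operands fuse into one piece — 1 connected region. The result has 1 disconnected region.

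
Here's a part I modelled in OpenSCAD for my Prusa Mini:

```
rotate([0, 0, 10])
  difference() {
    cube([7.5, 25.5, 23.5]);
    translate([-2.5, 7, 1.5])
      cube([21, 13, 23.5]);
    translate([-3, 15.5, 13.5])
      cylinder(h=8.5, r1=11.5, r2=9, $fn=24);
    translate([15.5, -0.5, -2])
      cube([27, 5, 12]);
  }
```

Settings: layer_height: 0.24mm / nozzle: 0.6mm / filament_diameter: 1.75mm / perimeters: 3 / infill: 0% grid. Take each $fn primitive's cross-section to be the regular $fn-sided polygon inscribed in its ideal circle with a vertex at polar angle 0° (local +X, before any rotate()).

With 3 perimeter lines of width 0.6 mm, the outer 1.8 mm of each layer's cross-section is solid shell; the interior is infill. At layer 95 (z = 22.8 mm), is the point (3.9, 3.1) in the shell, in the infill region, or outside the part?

At z = 22.8 mm: the cube is present — its section is the full 7.5×25.5 rectangle; the cube at (-2.5, 7) is present — its section is the full 21×13 rectangle; the cone at (-3, 15.5) is not intersected at this z (z outside [13.5, 22]); the cube at (15.5, -0.5) does not reach this height (z outside [-2, 10]); Taking the first minus the rest: starting from the 7.5×25.5 cube, the 21×13 cube at (-2.5, 7) partially overlaps it — only the 97.50 mm² overlap (of its 273.00 mm²) is removed, clipping the outline — 2 connected regions; (rotated 10° about Z; rotation is an isometry so areas/perimeters/island counts are preserved). Overall, the cross-section has 2 separate islands. Undo the 10° rotation: the query point maps to (4.379, 2.376) in the un-rotated model frame. The nearest boundary edge runs (7.50, 0.00)→(0.00, 0.00); distance from the point to it = 2.38 mm. (Shell/infill is judged within the island containing the point — the largest one.) The point is inside the cross-section and 2.38 mm from the nearest boundary — more than the 1.8 mm shell width (3 × 0.6), so it's in the infill interior.

infill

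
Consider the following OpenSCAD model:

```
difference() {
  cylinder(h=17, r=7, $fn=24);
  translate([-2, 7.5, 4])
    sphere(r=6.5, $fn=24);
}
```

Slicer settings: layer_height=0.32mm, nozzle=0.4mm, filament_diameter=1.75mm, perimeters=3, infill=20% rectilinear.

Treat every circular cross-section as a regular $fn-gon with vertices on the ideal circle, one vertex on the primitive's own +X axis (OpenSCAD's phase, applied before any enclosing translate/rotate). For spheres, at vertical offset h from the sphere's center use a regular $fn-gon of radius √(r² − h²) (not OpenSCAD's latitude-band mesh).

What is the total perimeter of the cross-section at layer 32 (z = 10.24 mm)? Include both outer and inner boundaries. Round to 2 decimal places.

44.43 mm

At z = 10.24 mm: the cylinder: section is a regular 24-gon, circumradius r=7 (perimeter = 2·24·7.000·sin(180°/24) = 43.86 mm); the r=6.5 sphere at (-2, 7.5) slices to a regular 24-gon of circumradius 1.820 (√(r²−h²) with h=6.24 from center) (perimeter = 2·24·1.820·sin(180°/24) = 11.40 mm); Subtracting the remaining from the first: starting from the r=7 cylinder, the r=6.5 sphere at (-2, 7.5) partially overlaps it — only the 2.14 mm² overlap (of its 10.29 mm²) is removed, clipping the outline — boundary = 44.43 mm. Overall, the cross-section is a single solid region. Total boundary length (outer) = 44.43 mm.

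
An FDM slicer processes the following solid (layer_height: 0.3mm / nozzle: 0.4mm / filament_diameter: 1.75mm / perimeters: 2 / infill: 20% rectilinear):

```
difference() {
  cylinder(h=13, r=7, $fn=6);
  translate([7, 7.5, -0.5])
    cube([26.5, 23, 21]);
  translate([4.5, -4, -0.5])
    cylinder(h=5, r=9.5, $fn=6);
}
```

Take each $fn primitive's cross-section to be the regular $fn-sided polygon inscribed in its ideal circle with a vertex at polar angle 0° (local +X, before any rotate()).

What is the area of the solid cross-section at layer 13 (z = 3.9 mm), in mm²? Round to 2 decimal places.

At z = 3.9 mm: the r=7 cylinder contributes a regular 6-gon of circumradius 7 (area = (6/2)·7.000²·sin(360°/6) = 127.31 mm²); the 26.5×23 cube at (7, 7.5) contributes its full rectangle (area 609.50 mm²); the r=9.5 cylinder at (4.5, -4) gives a regular 6-gon of circumradius 9.5 (constant along its height) (area = (6/2)·9.500²·sin(360°/6) = 234.48 mm²); Subtracting the remaining from the first: starting from the r=7 cylinder (127.31 mm²), the 26.5×23 cube at (7, 7.5) misses the remaining region (no effect); the r=9.5 cylinder at (4.5, -4) partially overlaps it — only the 86.26 mm² overlap (of its 234.48 mm²) is removed, clipping the outline — area = 41.05 mm². Overall, the cross-section is a single solid region. Net area = 41.05 mm².

41.05 mm²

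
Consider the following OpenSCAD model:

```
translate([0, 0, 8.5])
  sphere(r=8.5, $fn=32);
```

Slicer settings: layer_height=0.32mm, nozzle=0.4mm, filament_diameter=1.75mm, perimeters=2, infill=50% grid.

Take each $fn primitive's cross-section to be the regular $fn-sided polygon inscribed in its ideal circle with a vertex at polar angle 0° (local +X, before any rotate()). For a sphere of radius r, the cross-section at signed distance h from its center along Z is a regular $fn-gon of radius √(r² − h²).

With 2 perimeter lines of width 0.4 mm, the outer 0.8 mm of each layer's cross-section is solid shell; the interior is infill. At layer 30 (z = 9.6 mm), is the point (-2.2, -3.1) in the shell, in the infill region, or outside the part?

At z = 9.6 mm: the r=8.5 sphere contributes a regular 32-gon of circumradius √(8.5²−1.1²) = 8.429. Overall, the cross-section is a single solid region. The nearest boundary edge runs (-5.96, -5.96)→(-4.68, -7.01); distance from the point to it = 4.60 mm. The point is inside the cross-section and 4.60 mm from the nearest boundary — more than the 0.8 mm shell width (2 × 0.4), so it's in the infill interior.

infill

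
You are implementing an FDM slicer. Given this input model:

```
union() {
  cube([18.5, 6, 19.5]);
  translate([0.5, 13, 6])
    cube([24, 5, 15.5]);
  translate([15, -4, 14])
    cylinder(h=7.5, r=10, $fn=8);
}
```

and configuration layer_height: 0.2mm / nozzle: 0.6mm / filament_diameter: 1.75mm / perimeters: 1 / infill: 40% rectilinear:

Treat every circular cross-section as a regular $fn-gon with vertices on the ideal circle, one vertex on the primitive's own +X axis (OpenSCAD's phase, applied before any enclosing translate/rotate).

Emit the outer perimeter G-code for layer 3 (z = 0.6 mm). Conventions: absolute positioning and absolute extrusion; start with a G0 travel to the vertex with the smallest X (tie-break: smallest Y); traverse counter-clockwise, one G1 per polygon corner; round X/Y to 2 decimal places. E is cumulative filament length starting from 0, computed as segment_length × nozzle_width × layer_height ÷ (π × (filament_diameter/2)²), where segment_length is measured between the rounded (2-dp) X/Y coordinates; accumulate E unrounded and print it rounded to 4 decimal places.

G0 X0.00 Y0.00 Z0.60
G1 X18.50 Y0.00 E0.9230
G1 X18.50 Y6.00 E1.2223
G1 X0.00 Y6.00 E2.1453
G1 X0.00 Y0.00 E2.4446

At z = 0.6 mm: the cube is present — its section is the full 18.5×6 rectangle; the cube at (0.5, 13) is absent (z outside [6, 21.5]); the cylinder at (15, -4) is not intersected at this z (z outside [14, 21.5]); Merging all regions: only the 18.5×6 cube is present, so the union is just that shape — 1 connected region. The outline is a single polygon with 4 vertices. Extrusion per mm of travel: 0.6 × 0.2 / (π × 0.875²) = 0.049890. Accumulating E over each segment gives final E = 2.4446.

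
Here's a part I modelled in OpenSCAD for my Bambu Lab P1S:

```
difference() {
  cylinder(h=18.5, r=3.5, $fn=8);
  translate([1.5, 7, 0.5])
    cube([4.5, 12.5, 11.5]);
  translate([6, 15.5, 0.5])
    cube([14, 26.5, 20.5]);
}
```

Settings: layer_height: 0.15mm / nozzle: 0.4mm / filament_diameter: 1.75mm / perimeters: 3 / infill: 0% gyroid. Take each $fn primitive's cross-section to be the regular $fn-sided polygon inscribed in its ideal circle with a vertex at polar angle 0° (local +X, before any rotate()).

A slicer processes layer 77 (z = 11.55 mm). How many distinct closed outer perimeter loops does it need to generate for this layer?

1

At z = 11.55 mm: the cylinder: section is a regular 8-gon, circumradius r=3.5; the 4.5×12.5 cube at (1.5, 7) contributes its full rectangle; the 14×26.5 cube at (6, 15.5) contributes its full rectangle; After the difference (first − rest): starting from the r=3.5 cylinder, the 4.5×12.5 cube at (1.5, 7) misses the remaining region (no effect); the 14×26.5 cube at (6, 15.5) misses the remaining region (no effect) — 1 connected region. The result has 1 disconnected region.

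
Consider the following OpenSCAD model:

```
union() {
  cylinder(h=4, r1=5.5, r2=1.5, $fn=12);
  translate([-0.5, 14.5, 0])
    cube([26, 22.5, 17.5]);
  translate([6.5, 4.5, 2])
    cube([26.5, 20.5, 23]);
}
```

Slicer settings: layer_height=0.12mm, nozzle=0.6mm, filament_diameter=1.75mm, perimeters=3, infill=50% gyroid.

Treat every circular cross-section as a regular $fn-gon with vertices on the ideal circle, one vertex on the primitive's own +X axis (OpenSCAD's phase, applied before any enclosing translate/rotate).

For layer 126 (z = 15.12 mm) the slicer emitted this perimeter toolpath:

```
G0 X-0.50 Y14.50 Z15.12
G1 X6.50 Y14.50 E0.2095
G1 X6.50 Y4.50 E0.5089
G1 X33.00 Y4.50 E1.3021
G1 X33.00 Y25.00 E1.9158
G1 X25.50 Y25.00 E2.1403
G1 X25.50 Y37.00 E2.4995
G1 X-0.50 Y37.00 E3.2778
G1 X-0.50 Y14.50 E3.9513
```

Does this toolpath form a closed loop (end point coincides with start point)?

yes

Start point (G0): (-0.50, 14.50). End point (last G1): the path returns to the start — closed.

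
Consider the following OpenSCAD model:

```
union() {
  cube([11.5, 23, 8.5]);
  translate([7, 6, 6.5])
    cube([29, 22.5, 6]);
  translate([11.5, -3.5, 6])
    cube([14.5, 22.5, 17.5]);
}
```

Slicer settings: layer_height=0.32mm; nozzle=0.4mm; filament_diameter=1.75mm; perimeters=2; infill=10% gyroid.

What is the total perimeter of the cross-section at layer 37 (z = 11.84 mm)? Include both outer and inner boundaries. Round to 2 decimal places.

At z = 11.84 mm: the cube is not intersected at this z (z outside [0, 8.5]); the cube at (7, 6) (footprint 29×22.5) is included at this height (perimeter 103.00 mm); the cube at (11.5, -3.5) (footprint 14.5×22.5) is included at this height (perimeter 74.00 mm); Merging all regions: the regions partially overlap (shared area 188.50 mm²), so the edge portions inside another operand are dropped and the merged outline is re-measured after clipping — boundary = 122.00 mm. Overall, the cross-section is a single solid region. Total boundary length (outer) = 122.00 mm.

122.00 mm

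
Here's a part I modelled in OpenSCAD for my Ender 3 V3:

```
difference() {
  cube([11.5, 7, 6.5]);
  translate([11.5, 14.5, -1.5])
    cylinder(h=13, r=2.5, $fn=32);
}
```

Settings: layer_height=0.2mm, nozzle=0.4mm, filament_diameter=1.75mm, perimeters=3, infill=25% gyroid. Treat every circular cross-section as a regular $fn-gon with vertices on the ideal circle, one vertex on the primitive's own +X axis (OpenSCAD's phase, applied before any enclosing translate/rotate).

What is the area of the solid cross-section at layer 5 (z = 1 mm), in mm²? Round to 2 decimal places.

80.50 mm²

At z = 1 mm: the cube is present — its section is the full 11.5×7 rectangle (area 80.50 mm²); the r=2.5 cylinder at (11.5, 14.5) contributes a regular 32-gon of circumradius 2.5 (area = (32/2)·2.500²·sin(360°/32) = 19.51 mm²); Subtracting the remaining from the first: starting from the 11.5×7 cube (80.50 mm²), the r=2.5 cylinder at (11.5, 14.5) misses the remaining region (no effect) — area = 80.50 mm². Overall, the cross-section is a single solid region. Net area = 80.50 mm².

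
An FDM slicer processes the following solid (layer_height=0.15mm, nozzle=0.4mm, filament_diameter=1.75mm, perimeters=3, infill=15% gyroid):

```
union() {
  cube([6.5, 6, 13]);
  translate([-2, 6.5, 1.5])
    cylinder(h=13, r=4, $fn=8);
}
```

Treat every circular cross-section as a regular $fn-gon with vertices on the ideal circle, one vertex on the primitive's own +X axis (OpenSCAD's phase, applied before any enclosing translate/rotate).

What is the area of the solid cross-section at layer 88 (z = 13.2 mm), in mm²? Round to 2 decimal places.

At z = 13.2 mm: the cube does not reach this height (z outside [0, 13]); the r=4 cylinder at (-2, 6.5) contributes a regular 8-gon of circumradius 4 (area = (8/2)·4.000²·sin(360°/8) = 45.25 mm²); Merging all regions: only the r=4 cylinder at (-2, 6.5) is present, so the union is just that shape — area = 45.25 mm². Overall, the cross-section is a single solid region. Net area = 45.25 mm².

45.25 mm²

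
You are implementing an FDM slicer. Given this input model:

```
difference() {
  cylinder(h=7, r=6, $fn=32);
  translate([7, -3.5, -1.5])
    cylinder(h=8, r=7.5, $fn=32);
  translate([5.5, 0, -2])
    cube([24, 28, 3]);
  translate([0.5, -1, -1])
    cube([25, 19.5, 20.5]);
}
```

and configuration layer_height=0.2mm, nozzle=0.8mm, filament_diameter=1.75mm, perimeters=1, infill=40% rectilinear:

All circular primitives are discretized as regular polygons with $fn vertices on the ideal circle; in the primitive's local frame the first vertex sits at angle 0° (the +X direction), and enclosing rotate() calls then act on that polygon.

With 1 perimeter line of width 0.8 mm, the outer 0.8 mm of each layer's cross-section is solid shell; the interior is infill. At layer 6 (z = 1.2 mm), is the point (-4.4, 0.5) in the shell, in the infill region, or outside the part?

infill

At z = 1.2 mm: the cylinder: section is a regular 32-gon, circumradius r=6; the r=7.5 cylinder at (7, -3.5) gives a regular 32-gon of circumradius 7.5 (constant along its height); the cube at (5.5, 0) is absent (z outside [-2, 1]); the 25×19.5 cube at (0.5, -1) contributes its full rectangle; Taking the first minus the rest: starting from the r=6 cylinder, the r=7.5 cylinder at (7, -3.5) partially overlaps it — only the 42.68 mm² overlap (of its 175.58 mm²) is removed, clipping the outline; the 25×19.5 cube at (0.5, -1) partially overlaps it — only the 12.03 mm² overlap (of its 487.50 mm²) is removed, clipping the outline — 1 connected region. Overall, the cross-section is a single solid region. The nearest boundary edge runs (-6.00, 0.00)→(-5.88, 1.17); distance from the point to it = 1.54 mm. The point is inside the cross-section and 1.54 mm from the nearest boundary — more than the 0.8 mm shell width (1 × 0.8), so it's in the infill interior.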